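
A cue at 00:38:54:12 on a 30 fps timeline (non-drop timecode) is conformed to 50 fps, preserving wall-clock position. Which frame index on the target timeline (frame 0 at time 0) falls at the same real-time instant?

Source frame index: (0×3600 + 38×60 + 54) × 30 + 12 = 70032.
Real time: 70032 / (30) = 11672/5 s.
Target frame: (11672/5) × (50) = 116720.

frame 116720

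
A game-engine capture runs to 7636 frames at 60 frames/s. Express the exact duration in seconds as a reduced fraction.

1909/15 seconds

Running time = 7636 ÷ (60) = 7636 × 1/60 = 1909/15 s.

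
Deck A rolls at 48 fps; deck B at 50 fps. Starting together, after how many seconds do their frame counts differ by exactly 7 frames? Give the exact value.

The gap grows by |50 − 48| = 2 frames per second.
Time for a 7-frame gap: 7 ÷ (2) = 3.5 s.

3.5 seconds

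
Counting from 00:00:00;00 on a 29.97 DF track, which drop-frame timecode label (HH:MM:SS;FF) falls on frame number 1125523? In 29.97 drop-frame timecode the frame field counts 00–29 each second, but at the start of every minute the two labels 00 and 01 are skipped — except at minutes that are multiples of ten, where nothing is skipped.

10:25:54;29

Each 10-minute DF block holds 10 × 60 × 30 − 9 × 2 = 17982 frames. 1125523 ÷ 17982 → 62 full blocks, remainder 10639.
Within the partial block the first minute is 1800 frames and each further minute 1798, so 5 further minute boundaries passed. Total skipped labels = 18 × 62 + 2 × 5 = 1126.
Non-drop label index = 1125523 + 1126 = 1126649; at 30 labels/s that is 10:25:54:29, i.e. DF 10:25:54;29.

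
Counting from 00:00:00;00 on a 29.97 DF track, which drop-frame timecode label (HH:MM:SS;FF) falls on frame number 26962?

Ten DF minutes hold 17982 frames, so frame 26962 lies in block 1 (frames 17982–35963) with 8980 frames into that block.
The block's first minute is 1800 frames and the rest 1798 each; 8980 frames reaches minute 4, so 1 × 18 + 4 × 2 = 26 labels have been skipped so far.
Adding those back, label number 26962 + 26 = 26988 at 30 labels/s is 899 s + 18 f = 0 h 14 min 59 s frame 18, i.e. 00:14:59;18.

00:14:59;18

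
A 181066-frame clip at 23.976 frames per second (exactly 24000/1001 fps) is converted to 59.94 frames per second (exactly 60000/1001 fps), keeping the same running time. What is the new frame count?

Target frames = source frames × (target rate / source rate) = 181066 × (60000/1001)/(24000/1001) = 181066 × 5/2 = 452665.

452665 frames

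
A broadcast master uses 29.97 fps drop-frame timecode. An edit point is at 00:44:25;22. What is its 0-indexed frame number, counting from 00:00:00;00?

79892

Complete 10-minute blocks: 4, each 17982 frames → 71928.
Remaining 4 whole minutes in the current block: 1800 + 3 × 1798 = 7194 frames.
Within the current minute: 25 × 30 + 22 − 2 = 770 (labels ;00/;01 skipped at this minute). Total = 71928 + 7194 + 770 = 79892.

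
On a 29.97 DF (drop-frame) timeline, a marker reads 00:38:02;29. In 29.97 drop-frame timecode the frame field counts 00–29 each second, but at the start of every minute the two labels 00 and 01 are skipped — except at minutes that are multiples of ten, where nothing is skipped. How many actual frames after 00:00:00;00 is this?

Complete 10-minute blocks: 3, each 17982 frames → 53946.
Remaining 8 whole minutes in the current block: 1800 + 7 × 1798 = 14386 frames.
Within the current minute: 2 × 30 + 29 − 2 = 87 (labels ;00/;01 skipped at this minute). Total = 53946 + 14386 + 87 = 68419.

68419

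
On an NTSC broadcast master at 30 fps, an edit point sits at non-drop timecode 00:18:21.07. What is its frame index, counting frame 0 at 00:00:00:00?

33037

Total seconds to the label: (0 × 3600 + 18 × 60 + 21) = 1101.
Frame index = 1101 × 30 + 7 = 33037.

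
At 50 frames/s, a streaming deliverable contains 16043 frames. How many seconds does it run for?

Running time = 16043 / (50) = 320.86 s.

320.86 seconds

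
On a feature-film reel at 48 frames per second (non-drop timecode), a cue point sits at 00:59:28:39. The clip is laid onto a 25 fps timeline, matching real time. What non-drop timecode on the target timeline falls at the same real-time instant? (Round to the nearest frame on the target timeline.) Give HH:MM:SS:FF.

00:59:28:20

Source frame index: (0×3600 + 59×60 + 28) × 48 + 39 = 171303.
Real time: 171303 / (48) = 57101/16 s.
Target frame: (57101/16) × (25) = 1427525/16 ≈ 89220.312 → 89220.
At 25 labels/s: frame 89220 → 00:59:28:20.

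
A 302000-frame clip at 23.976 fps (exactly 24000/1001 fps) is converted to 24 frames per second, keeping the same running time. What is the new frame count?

302302 frames

Target frames = source frames × (target rate / source rate) = 302000 × (24)/(24000/1001) = 302000 × 1001/1000 = 302302.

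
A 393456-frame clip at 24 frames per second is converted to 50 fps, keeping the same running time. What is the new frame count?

Target frames = source frames × (target rate / source rate) = 393456 × (50)/(24) = 393456 × 25/12 = 819700.

819700 frames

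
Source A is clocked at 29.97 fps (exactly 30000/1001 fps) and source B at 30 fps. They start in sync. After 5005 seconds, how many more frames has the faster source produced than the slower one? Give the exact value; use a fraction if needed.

A emits 30000/1001 × 5005 = 150000 frames; B emits 30 × 5005 = 150150.
Difference = 150 frames; B is ahead of A.

150 frames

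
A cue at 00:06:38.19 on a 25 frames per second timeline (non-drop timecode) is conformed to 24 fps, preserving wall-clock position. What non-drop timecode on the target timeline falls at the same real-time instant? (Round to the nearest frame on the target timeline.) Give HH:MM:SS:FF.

00:06:38:18

Source frame index: (0×3600 + 6×60 + 38) × 25 + 19 = 9969.
Real time: 9969 / (25) = 9969/25 s.
Target frame: (9969/25) × (24) = 239256/25 ≈ 9570.240 → 9570.
At 24 labels/s: frame 9570 → 00:06:38:18.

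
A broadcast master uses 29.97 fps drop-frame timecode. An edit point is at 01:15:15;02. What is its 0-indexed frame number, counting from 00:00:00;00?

As if non-drop at 30 labels/s: (1 × 3600 + 15 × 60 + 15) × 30 + 2 = 135452.
Minute boundaries passed: 75; those not divisible by 10: 75 − 7 = 68; dropped labels = 2 × 68 = 136.
Actual frame index = 135452 − 136 = 135316.

135316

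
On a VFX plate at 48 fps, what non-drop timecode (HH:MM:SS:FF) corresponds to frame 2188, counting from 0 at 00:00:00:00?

2188 ÷ 48 = 45 full seconds, remainder 28 frames.
45 s = 0 h 0 min 45 s.
Timecode: 00:00:45:28.

00:00:45:28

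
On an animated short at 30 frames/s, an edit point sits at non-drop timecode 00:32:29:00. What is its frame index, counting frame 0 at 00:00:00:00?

58470

Total seconds to the label: (0 × 3600 + 32 × 60 + 29) = 1949.
Frame index = 1949 × 30 + 0 = 58470.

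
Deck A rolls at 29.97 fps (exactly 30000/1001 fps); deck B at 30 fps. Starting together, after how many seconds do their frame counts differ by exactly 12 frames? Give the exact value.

400.4 seconds

The gap grows by |30 − 30000/1001| = 30/1001 frames per second.
Time for a 12-frame gap: 12 ÷ (30/1001) = 400.4 s.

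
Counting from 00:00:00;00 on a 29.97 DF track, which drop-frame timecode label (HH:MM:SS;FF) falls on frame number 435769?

04:02:20;05

Ten DF minutes hold 17982 frames, so frame 435769 lies in block 24 (frames 431568–449549) with 4201 frames into that block.
The block's first minute is 1800 frames and the rest 1798 each; 4201 frames reaches minute 2, so 24 × 18 + 2 × 2 = 436 labels have been skipped so far.
Adding those back, label number 435769 + 436 = 436205 at 30 labels/s is 14540 s + 5 f = 4 h 2 min 20 s frame 5, i.e. 04:02:20;05.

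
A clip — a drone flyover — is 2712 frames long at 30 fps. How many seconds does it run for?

Running time = 2712 / (30) = 90.4 s.

90.4 seconds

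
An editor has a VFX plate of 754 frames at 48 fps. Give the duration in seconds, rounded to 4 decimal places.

15.7083 seconds

Running time = 754 × 1/48 = 377/24 s ≈ 15.7083 s.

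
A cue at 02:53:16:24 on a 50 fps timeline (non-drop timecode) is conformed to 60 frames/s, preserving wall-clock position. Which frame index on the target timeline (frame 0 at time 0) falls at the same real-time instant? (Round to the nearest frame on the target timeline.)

Source frame index: (2×3600 + 53×60 + 16) × 50 + 24 = 519824.
Real time: 519824 / (50) = 259912/25 s.
Target frame: (259912/25) × (60) = 3118944/5 ≈ 623788.800 → 623789.

frame 623789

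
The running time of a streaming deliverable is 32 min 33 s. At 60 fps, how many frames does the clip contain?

32 min 33 s = 1953 s.
Frames = 1953 × 60 = 117180.

117180 frames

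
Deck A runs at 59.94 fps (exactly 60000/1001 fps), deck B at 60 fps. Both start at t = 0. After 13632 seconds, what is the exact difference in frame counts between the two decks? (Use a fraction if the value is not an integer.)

A emits 60000/1001 × 13632 = 817920000/1001 frames; B emits 60 × 13632 = 817920.
Difference = 817920/1001 frames (≈ 817.1029); B is ahead of A.

817920/1001 frames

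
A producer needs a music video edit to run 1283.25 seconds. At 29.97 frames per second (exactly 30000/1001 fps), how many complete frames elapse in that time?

38459 frames

Frames = 1283.25 × 30000/1001 = 38497500/1001 ≈ 38459.0410.
Complete frames: 38459.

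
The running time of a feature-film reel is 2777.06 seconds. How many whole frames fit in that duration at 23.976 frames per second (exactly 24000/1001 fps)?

Frames = 2777.06 × 24000/1001 = 466080/7 ≈ 66582.8571.
Complete frames: 66582.

66582 frames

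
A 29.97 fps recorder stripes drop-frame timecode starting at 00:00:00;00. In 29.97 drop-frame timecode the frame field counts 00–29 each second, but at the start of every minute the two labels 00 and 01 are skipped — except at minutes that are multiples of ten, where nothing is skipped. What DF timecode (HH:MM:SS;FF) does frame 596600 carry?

05:31:46;16

Ten DF minutes hold 17982 frames, so frame 596600 lies in block 33 (frames 593406–611387) with 3194 frames into that block.
The block's first minute is 1800 frames and the rest 1798 each; 3194 frames reaches minute 1, so 33 × 18 + 1 × 2 = 596 labels have been skipped so far.
Adding those back, label number 596600 + 596 = 597196 at 30 labels/s is 19906 s + 16 f = 5 h 31 min 46 s frame 16, i.e. 05:31:46;16.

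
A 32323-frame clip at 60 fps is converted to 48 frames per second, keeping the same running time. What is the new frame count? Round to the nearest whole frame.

Frames at target rate = 32323 × (48) / (60) = 129292/5 ≈ 25858.400.
Nearest whole frame: 25858.

25858 frames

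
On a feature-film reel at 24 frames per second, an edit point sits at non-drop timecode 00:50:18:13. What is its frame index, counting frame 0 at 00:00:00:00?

Total seconds to the label: (0 × 3600 + 50 × 60 + 18) = 3018.
Frame index = 3018 × 24 + 13 = 72445.

72445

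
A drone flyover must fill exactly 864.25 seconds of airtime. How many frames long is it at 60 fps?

Frames = 864.25 × 60 = 51855.

51855 frames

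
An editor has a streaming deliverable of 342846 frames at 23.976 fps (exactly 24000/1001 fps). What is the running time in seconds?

14299.53525 seconds

Running time = 342846 / (24000/1001) = 14299.53525 s.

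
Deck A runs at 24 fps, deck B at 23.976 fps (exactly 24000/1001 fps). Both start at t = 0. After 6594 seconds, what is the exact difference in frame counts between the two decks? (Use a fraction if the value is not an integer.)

A emits 24 × 6594 = 158256 frames; B emits 24000/1001 × 6594 = 22608000/143.
Difference = 22608/143 frames (≈ 158.0979); B is behind A.

22608/143 frames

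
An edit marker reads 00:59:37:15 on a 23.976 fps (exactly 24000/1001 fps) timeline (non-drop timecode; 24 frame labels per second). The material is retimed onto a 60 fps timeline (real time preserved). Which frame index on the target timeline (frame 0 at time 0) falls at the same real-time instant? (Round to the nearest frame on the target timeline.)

Source frame index: (0×3600 + 59×60 + 37) × 24 + 15 = 85863.
Real time: 85863 / (24000/1001) = 28649621/8000 s.
Target frame: (28649621/8000) × (60) = 85948863/400 ≈ 214872.158 → 214872.

frame 214872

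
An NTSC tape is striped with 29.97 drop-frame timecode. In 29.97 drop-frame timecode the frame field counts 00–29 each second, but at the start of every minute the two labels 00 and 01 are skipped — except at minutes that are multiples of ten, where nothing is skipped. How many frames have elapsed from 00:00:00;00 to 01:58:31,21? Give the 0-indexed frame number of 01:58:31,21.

213137

Complete 10-minute blocks: 11, each 17982 frames → 197802.
Remaining 8 whole minutes in the current block: 1800 + 7 × 1798 = 14386 frames.
Within the current minute: 31 × 30 + 21 − 2 = 949 (labels ;00/;01 skipped at this minute). Total = 197802 + 14386 + 949 = 213137.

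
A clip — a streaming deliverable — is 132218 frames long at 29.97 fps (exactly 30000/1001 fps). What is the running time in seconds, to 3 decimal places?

Running time = 132218 × 1001/30000 = 66175109/15000 s ≈ 4411.674 s.

4411.674 seconds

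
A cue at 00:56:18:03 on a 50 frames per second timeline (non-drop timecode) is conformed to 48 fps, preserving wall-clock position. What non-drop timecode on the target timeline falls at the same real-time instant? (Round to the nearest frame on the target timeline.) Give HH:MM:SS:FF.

Source frame index: (0×3600 + 56×60 + 18) × 50 + 3 = 168903.
Real time: 168903 / (50) = 168903/50 s.
Target frame: (168903/50) × (48) = 4053672/25 ≈ 162146.880 → 162147.
At 48 labels/s: frame 162147 → 00:56:18:03.

00:56:18:03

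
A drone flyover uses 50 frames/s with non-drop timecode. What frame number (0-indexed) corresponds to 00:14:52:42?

frame 44642

Total seconds to the label: (0 × 3600 + 14 × 60 + 52) = 892.
Frame index = 892 × 50 + 42 = 44642.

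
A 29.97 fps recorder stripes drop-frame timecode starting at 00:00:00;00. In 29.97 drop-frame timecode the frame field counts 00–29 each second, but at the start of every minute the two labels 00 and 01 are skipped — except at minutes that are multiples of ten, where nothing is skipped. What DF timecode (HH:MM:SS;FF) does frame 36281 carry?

Ten DF minutes hold 17982 frames, so frame 36281 lies in block 2 (frames 35964–53945) with 317 frames into that block.
The block's first minute is 1800 frames and the rest 1798 each; 317 frames reaches minute 0, so 2 × 18 + 0 × 2 = 36 labels have been skipped so far.
Adding those back, label number 36281 + 36 = 36317 at 30 labels/s is 1210 s + 17 f = 0 h 20 min 10 s frame 17, i.e. 00:20:10;17.

00:20:10;17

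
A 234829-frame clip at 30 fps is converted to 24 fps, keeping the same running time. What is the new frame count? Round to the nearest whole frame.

Frames at target rate = 234829 × (24) / (30) = 939316/5 ≈ 187863.200.
Nearest whole frame: 187863.

187863 frames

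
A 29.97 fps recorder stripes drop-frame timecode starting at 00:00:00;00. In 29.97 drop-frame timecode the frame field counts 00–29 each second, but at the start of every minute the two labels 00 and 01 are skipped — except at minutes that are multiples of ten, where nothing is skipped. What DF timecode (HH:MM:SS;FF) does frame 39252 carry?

00:21:49;20

Ten DF minutes hold 17982 frames, so frame 39252 lies in block 2 (frames 35964–53945) with 3288 frames into that block.
The block's first minute is 1800 frames and the rest 1798 each; 3288 frames reaches minute 1, so 2 × 18 + 1 × 2 = 38 labels have been skipped so far.
Adding those back, label number 39252 + 38 = 39290 at 30 labels/s is 1309 s + 20 f = 0 h 21 min 49 s frame 20, i.e. 00:21:49;20.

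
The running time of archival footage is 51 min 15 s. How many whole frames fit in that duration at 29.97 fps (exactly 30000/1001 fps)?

92157 frames

51 min 15 s = 3075 s.
Frames = 3075 × 30000/1001 = 92250000/1001 ≈ 92157.8422.
Complete frames: 92157.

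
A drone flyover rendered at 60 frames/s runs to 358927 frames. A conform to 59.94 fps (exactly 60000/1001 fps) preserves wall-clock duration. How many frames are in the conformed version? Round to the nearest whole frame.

Frames at target rate = 358927 × (60000/1001) / (60) = 358927000/1001 ≈ 358568.432.
Nearest whole frame: 358568.

358568 frames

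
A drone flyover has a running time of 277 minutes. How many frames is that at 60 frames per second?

277 min = 16620 s.
Frames = 16620 × 60 = 997200.

997200 frames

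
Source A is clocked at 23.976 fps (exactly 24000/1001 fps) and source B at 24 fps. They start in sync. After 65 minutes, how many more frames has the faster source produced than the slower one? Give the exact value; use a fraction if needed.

7200/77 frames

65 min = 3900 s.
A emits 24000/1001 × 3900 = 7200000/77 frames; B emits 24 × 3900 = 93600.
Difference = 7200/77 frames (≈ 93.5065); B is ahead of A.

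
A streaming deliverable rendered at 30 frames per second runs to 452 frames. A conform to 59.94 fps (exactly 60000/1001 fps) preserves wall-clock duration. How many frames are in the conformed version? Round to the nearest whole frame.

Frames at target rate = 452 × (60000/1001) / (30) = 904000/1001 ≈ 903.097.
Nearest whole frame: 903.

903 frames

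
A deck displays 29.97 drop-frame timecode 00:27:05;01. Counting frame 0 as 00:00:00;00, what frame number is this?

Complete 10-minute blocks: 2, each 17982 frames → 35964.
Remaining 7 whole minutes in the current block: 1800 + 6 × 1798 = 12588 frames.
Within the current minute: 5 × 30 + 1 − 2 = 149 (labels ;00/;01 skipped at this minute). Total = 35964 + 12588 + 149 = 48701.

48701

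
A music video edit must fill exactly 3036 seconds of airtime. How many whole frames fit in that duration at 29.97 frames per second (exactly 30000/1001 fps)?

90989 frames

Frames = 3036 × 30000/1001 = 8280000/91 ≈ 90989.0110.
Complete frames: 90989.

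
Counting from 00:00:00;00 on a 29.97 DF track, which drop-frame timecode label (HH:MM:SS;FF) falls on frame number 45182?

Each 10-minute DF block holds 10 × 60 × 30 − 9 × 2 = 17982 frames. 45182 ÷ 17982 → 2 full blocks, remainder 9218.
Within the partial block the first minute is 1800 frames and each further minute 1798, so 5 further minute boundaries passed. Total skipped labels = 18 × 2 + 2 × 5 = 46.
Non-drop label index = 45182 + 46 = 45228; at 30 labels/s that is 00:25:07:18, i.e. DF 00:25:07;18.

00:25:07;18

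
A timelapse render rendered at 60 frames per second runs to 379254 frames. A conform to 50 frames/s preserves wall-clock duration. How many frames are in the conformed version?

Target frames = source frames × (target rate / source rate) = 379254 × (50)/(60) = 379254 × 5/6 = 316045.

316045 frames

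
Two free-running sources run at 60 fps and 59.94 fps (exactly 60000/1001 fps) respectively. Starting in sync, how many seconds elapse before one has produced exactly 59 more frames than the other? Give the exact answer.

59059/60 seconds

The gap grows by |60000/1001 − 60| = 60/1001 frames per second.
Time for a 59-frame gap: 59 ÷ (60/1001) = 59059/60 s.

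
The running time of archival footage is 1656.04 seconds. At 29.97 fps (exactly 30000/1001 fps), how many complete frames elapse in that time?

49631 frames

Frames = 1656.04 × 30000/1001 = 49681200/1001 ≈ 49631.5684.
Complete frames: 49631.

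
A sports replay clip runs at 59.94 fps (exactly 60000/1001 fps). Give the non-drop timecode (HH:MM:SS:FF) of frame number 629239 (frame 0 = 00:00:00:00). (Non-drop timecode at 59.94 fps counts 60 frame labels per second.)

629239 ÷ 60 = 10487 full seconds, remainder 19 frames.
10487 s = 2 h 54 min 47 s.
Timecode: 02:54:47:19.

02:54:47:19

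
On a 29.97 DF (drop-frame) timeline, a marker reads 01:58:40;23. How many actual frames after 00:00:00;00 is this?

As if non-drop at 30 labels/s: (1 × 3600 + 58 × 60 + 40) × 30 + 23 = 213623.
Minute boundaries passed: 118; those not divisible by 10: 118 − 11 = 107; dropped labels = 2 × 107 = 214.
Actual frame index = 213623 − 214 = 213409.

213409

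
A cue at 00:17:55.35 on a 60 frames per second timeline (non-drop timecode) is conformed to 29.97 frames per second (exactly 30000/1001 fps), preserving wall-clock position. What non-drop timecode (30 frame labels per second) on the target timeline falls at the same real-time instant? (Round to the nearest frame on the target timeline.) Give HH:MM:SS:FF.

00:17:54:15

Source frame index: (0×3600 + 17×60 + 55) × 60 + 35 = 64535.
Real time: 64535 / (60) = 12907/12 s.
Target frame: (12907/12) × (30000/1001) = 32267500/1001 ≈ 32235.265 → 32235.
At 30 labels/s: frame 32235 → 00:17:54:15.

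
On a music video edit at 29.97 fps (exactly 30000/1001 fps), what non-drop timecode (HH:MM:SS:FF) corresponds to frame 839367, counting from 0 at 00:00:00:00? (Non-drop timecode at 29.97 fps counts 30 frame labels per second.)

839367 ÷ 30 = 27978 full seconds, remainder 27 frames.
27978 s = 7 h 46 min 18 s.
Timecode: 07:46:18:27.

07:46:18:27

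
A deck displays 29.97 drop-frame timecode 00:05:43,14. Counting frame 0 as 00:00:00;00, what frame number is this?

Complete 10-minute blocks: 0, each 17982 frames → 0.
Remaining 5 whole minutes in the current block: 1800 + 4 × 1798 = 8992 frames.
Within the current minute: 43 × 30 + 14 − 2 = 1302 (labels ;00/;01 skipped at this minute). Total = 0 + 8992 + 1302 = 10294.

10294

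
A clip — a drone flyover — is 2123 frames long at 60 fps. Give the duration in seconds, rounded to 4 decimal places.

35.3833 seconds

Running time = 2123 × 1/60 = 2123/60 s ≈ 35.3833 s.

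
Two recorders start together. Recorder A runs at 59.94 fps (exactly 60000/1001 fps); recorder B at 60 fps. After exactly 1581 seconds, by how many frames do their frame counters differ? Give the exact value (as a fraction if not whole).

94860/1001 frames

A emits 60000/1001 × 1581 = 94860000/1001 frames; B emits 60 × 1581 = 94860.
Difference = 94860/1001 frames (≈ 94.7652); B is ahead of A.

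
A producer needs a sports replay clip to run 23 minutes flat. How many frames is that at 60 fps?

82800 frames

23 min = 1380 s.
Frames = 1380 × 60 = 82800.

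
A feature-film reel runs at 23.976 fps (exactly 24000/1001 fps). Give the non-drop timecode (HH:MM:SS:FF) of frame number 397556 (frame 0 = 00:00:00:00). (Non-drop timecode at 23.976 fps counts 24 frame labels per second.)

04:36:04:20

397556 ÷ 24 = 16564 full seconds, remainder 20 frames.
16564 s = 4 h 36 min 4 s.
Timecode: 04:36:04:20.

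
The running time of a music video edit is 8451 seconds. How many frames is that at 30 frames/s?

Frames = 8451 × 30 = 253530.

253530 frames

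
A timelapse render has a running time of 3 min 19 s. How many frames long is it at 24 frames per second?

4776 frames

3 min 19 s = 199 s.
Frames = 199 × 24 = 4776.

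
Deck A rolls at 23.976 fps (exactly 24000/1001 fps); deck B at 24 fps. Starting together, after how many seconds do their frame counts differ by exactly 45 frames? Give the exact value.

The gap grows by |24 − 24000/1001| = 24/1001 frames per second.
Time for a 45-frame gap: 45 ÷ (24/1001) = 1876.875 s.

1876.875 seconds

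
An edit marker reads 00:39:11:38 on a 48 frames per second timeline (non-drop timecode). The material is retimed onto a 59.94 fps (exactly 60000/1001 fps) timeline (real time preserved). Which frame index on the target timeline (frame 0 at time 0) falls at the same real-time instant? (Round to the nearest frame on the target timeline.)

frame 140967

Source frame index: (0×3600 + 39×60 + 11) × 48 + 38 = 112886.
Real time: 112886 / (48) = 56443/24 s.
Target frame: (56443/24) × (60000/1001) = 141107500/1001 ≈ 140966.533 → 140967.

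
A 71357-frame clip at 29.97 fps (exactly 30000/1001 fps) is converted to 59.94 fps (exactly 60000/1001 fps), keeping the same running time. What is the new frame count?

142714 frames

Target frames = source frames × (target rate / source rate) = 71357 × (60000/1001)/(30000/1001) = 71357 × 2 = 142714.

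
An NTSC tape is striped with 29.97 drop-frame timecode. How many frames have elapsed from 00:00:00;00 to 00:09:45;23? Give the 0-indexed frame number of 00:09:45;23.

17555

Complete 10-minute blocks: 0, each 17982 frames → 0.
Remaining 9 whole minutes in the current block: 1800 + 8 × 1798 = 16184 frames.
Within the current minute: 45 × 30 + 23 − 2 = 1371 (labels ;00/;01 skipped at this minute). Total = 0 + 16184 + 1371 = 17555.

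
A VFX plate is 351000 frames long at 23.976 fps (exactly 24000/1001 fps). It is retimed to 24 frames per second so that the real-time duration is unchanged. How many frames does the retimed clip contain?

Target frames = source frames × (target rate / source rate) = 351000 × (24)/(24000/1001) = 351000 × 1001/1000 = 351351.

351351 frames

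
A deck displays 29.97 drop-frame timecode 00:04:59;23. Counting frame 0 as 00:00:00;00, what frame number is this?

8985

As if non-drop at 30 labels/s: (0 × 3600 + 4 × 60 + 59) × 30 + 23 = 8993.
Minute boundaries passed: 4; those not divisible by 10: 4 − 0 = 4; dropped labels = 2 × 4 = 8.
Actual frame index = 8993 − 8 = 8985.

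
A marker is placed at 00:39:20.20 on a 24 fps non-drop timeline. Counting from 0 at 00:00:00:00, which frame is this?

Total seconds to the label: (0 × 3600 + 39 × 60 + 20) = 2360.
Frame index = 2360 × 24 + 20 = 56660.

frame 56660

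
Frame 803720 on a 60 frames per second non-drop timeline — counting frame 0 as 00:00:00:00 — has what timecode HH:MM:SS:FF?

03:43:15:20

803720 ÷ 60 = 13395 full seconds, remainder 20 frames.
13395 s = 3 h 43 min 15 s.
Timecode: 03:43:15:20.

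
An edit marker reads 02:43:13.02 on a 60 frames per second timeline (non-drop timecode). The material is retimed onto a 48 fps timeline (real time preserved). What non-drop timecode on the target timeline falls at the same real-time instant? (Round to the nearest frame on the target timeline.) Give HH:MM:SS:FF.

02:43:13:02

Source frame index: (2×3600 + 43×60 + 13) × 60 + 2 = 587582.
Real time: 587582 / (60) = 293791/30 s.
Target frame: (293791/30) × (48) = 2350328/5 ≈ 470065.600 → 470066.
At 48 labels/s: frame 470066 → 02:43:13:02.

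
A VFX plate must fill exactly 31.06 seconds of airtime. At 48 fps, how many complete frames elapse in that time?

1490 frames

Frames = 31.06 × 48 = 37272/25 ≈ 1490.8800.
Complete frames: 1490.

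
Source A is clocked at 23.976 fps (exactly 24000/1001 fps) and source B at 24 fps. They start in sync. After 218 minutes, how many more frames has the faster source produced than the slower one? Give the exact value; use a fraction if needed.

313920/1001 frames

218 min = 13080 s.
A emits 24000/1001 × 13080 = 313920000/1001 frames; B emits 24 × 13080 = 313920.
Difference = 313920/1001 frames (≈ 313.6064); B is ahead of A.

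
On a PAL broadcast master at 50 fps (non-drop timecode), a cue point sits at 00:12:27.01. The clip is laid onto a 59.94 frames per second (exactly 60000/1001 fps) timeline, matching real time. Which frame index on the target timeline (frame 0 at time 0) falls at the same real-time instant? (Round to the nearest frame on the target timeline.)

Source frame index: (0×3600 + 12×60 + 27) × 50 + 1 = 37351.
Real time: 37351 / (50) = 37351/50 s.
Target frame: (37351/50) × (60000/1001) = 44821200/1001 ≈ 44776.424 → 44776.

frame 44776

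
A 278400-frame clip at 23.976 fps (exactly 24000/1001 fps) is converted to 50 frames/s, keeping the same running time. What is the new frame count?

580580 frames

Target frames = source frames × (target rate / source rate) = 278400 × (50)/(24000/1001) = 278400 × 1001/480 = 580580.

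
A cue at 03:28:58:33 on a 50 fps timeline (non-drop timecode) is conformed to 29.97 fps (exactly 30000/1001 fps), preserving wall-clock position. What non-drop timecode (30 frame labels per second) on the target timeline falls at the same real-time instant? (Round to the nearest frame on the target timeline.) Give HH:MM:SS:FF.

Source frame index: (3×3600 + 28×60 + 58) × 50 + 33 = 626933.
Real time: 626933 / (50) = 626933/50 s.
Target frame: (626933/50) × (30000/1001) = 376159800/1001 ≈ 375784.016 → 375784.
At 30 labels/s: frame 375784 → 03:28:46:04.

03:28:46:04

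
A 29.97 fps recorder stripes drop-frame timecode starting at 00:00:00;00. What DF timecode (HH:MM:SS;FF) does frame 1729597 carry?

Each 10-minute DF block holds 10 × 60 × 30 − 9 × 2 = 17982 frames. 1729597 ÷ 17982 → 96 full blocks, remainder 3325.
Within the partial block the first minute is 1800 frames and each further minute 1798, so 1 further minute boundary passed. Total skipped labels = 18 × 96 + 2 × 1 = 1730.
Non-drop label index = 1729597 + 1730 = 1731327; at 30 labels/s that is 16:01:50:27, i.e. DF 16:01:50;27.

16:01:50;27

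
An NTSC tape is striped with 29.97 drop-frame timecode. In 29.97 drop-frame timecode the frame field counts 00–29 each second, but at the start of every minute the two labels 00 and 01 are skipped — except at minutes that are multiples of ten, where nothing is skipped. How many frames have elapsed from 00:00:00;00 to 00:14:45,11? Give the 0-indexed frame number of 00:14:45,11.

26535

Complete 10-minute blocks: 1, each 17982 frames → 17982.
Remaining 4 whole minutes in the current block: 1800 + 3 × 1798 = 7194 frames.
Within the current minute: 45 × 30 + 11 − 2 = 1359 (labels ;00/;01 skipped at this minute). Total = 17982 + 7194 + 1359 = 26535.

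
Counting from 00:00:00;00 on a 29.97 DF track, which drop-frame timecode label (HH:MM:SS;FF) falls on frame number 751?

00:00:25;01

Each 10-minute DF block holds 10 × 60 × 30 − 9 × 2 = 17982 frames. 751 ÷ 17982 → 0 full blocks, remainder 751.
Within the partial block the first minute is 1800 frames and each further minute 1798, so 0 further minute boundaries passed. Total skipped labels = 18 × 0 + 2 × 0 = 0.
Non-drop label index = 751 + 0 = 751; at 30 labels/s that is 00:00:25:01, i.e. DF 00:00:25;01.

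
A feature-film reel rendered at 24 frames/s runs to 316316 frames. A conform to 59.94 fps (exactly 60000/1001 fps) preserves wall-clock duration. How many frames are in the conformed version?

Target frames = source frames × (target rate / source rate) = 316316 × (60000/1001)/(24) = 316316 × 2500/1001 = 790000.

790000 frames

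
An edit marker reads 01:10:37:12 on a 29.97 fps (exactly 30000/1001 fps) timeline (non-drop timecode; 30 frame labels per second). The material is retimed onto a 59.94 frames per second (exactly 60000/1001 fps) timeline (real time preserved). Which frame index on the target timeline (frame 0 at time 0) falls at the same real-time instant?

Source frame index: (1×3600 + 10×60 + 37) × 30 + 12 = 127122.
Real time: 127122 / (30000/1001) = 21208187/5000 s.
Target frame: (21208187/5000) × (60000/1001) = 254244.

frame 254244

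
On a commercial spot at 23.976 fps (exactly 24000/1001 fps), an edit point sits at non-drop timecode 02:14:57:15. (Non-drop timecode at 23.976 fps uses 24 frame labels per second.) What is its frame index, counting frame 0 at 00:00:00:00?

194343

Total seconds to the label: (2 × 3600 + 14 × 60 + 57) = 8097.
Frame index = 8097 × 24 + 15 = 194343.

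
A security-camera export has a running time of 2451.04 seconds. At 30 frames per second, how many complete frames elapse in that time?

73531 frames

Frames = 2451.04 × 30 = 367656/5 ≈ 73531.2000.
Complete frames: 73531.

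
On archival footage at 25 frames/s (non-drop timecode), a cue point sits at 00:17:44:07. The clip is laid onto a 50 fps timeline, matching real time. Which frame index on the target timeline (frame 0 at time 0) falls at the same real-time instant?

Source frame index: (0×3600 + 17×60 + 44) × 25 + 7 = 26607.
Real time: 26607 / (25) = 26607/25 s.
Target frame: (26607/25) × (50) = 53214.

frame 53214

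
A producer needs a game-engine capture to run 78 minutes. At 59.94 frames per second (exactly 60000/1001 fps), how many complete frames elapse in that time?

280519 frames

78 min = 4680 s.
Frames = 4680 × 60000/1001 = 21600000/77 ≈ 280519.4805.
Complete frames: 280519.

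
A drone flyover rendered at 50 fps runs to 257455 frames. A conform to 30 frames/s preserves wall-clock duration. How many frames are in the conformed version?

154473 frames

Target frames = source frames × (target rate / source rate) = 257455 × (30)/(50) = 257455 × 3/5 = 154473.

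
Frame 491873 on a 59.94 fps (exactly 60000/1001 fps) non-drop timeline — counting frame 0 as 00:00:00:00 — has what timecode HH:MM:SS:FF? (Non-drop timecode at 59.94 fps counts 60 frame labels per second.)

491873 ÷ 60 = 8197 full seconds, remainder 53 frames.
8197 s = 2 h 16 min 37 s.
Timecode: 02:16:37:53.

02:16:37:53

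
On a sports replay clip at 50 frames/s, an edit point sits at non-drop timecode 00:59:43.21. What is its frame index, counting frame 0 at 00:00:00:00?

Total seconds to the label: (0 × 3600 + 59 × 60 + 43) = 3583.
Frame index = 3583 × 50 + 21 = 179171.

frame 179171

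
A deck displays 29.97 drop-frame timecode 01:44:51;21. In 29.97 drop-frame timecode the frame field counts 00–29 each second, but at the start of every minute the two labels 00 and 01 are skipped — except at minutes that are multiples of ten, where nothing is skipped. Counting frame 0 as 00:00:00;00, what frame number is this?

Complete 10-minute blocks: 10, each 17982 frames → 179820.
Remaining 4 whole minutes in the current block: 1800 + 3 × 1798 = 7194 frames.
Within the current minute: 51 × 30 + 21 − 2 = 1549 (labels ;00/;01 skipped at this minute). Total = 179820 + 7194 + 1549 = 188563.

188563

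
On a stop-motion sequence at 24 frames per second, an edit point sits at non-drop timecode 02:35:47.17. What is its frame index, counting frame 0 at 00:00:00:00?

frame 224345

Total seconds to the label: (2 × 3600 + 35 × 60 + 47) = 9347.
Frame index = 9347 × 24 + 17 = 224345.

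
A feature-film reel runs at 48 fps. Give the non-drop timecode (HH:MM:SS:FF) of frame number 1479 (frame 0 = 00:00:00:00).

1479 ÷ 48 = 30 full seconds, remainder 39 frames.
30 s = 0 h 0 min 30 s.
Timecode: 00:00:30:39.

00:00:30:39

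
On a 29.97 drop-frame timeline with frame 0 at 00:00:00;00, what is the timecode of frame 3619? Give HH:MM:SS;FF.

00:02:00;23

Each 10-minute DF block holds 10 × 60 × 30 − 9 × 2 = 17982 frames. 3619 ÷ 17982 → 0 full blocks, remainder 3619.
Within the partial block the first minute is 1800 frames and each further minute 1798, so 2 further minute boundaries passed. Total skipped labels = 18 × 0 + 2 × 2 = 4.
Non-drop label index = 3619 + 4 = 3623; at 30 labels/s that is 00:02:00:23, i.e. DF 00:02:00;23.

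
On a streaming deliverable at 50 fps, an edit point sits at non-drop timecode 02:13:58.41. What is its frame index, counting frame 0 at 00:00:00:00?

Total seconds to the label: (2 × 3600 + 13 × 60 + 58) = 8038.
Frame index = 8038 × 50 + 41 = 401941.

401941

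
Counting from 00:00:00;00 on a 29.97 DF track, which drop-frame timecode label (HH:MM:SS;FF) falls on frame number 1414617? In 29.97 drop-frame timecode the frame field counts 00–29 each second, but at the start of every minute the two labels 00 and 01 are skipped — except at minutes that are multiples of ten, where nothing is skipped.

Each 10-minute DF block holds 10 × 60 × 30 − 9 × 2 = 17982 frames. 1414617 ÷ 17982 → 78 full blocks, remainder 12021.
Within the partial block the first minute is 1800 frames and each further minute 1798, so 6 further minute boundaries passed. Total skipped labels = 18 × 78 + 2 × 6 = 1416.
Non-drop label index = 1414617 + 1416 = 1416033; at 30 labels/s that is 13:06:41:03, i.e. DF 13:06:41;03.

13:06:41;03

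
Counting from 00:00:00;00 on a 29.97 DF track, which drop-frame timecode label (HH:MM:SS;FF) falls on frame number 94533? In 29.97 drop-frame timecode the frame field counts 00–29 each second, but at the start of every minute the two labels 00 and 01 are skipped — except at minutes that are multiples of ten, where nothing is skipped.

Each 10-minute DF block holds 10 × 60 × 30 − 9 × 2 = 17982 frames. 94533 ÷ 17982 → 5 full blocks, remainder 4623.
Within the partial block the first minute is 1800 frames and each further minute 1798, so 2 further minute boundaries passed. Total skipped labels = 18 × 5 + 2 × 2 = 94.
Non-drop label index = 94533 + 94 = 94627; at 30 labels/s that is 00:52:34:07, i.e. DF 00:52:34;07.

00:52:34;07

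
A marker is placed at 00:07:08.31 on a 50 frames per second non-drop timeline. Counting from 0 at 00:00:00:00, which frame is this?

21431

Total seconds to the label: (0 × 3600 + 7 × 60 + 8) = 428.
Frame index = 428 × 50 + 31 = 21431.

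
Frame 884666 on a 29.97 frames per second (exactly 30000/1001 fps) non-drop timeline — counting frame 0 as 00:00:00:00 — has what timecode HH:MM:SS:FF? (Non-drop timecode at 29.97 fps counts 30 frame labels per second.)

884666 ÷ 30 = 29488 full seconds, remainder 26 frames.
29488 s = 8 h 11 min 28 s.
Timecode: 08:11:28:26.

08:11:28:26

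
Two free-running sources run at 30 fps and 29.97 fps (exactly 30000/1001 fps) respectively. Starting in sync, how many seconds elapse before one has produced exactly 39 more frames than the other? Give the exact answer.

1301.3 seconds

The gap grows by |30000/1001 − 30| = 30/1001 frames per second.
Time for a 39-frame gap: 39 ÷ (30/1001) = 1301.3 s.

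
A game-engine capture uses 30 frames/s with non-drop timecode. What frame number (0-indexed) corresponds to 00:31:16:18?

Total seconds to the label: (0 × 3600 + 31 × 60 + 16) = 1876.
Frame index = 1876 × 30 + 18 = 56298.

56298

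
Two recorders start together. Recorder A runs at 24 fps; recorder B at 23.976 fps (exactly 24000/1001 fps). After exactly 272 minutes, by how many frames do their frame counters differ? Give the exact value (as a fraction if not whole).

391680/1001 frames

272 min = 16320 s.
A emits 24 × 16320 = 391680 frames; B emits 24000/1001 × 16320 = 391680000/1001.
Difference = 391680/1001 frames (≈ 391.2887); B is behind A.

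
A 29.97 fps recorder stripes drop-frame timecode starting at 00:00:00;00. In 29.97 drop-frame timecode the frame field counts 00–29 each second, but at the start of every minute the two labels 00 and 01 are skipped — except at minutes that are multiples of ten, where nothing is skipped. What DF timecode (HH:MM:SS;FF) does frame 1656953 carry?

15:21:27;01

Ten DF minutes hold 17982 frames, so frame 1656953 lies in block 92 (frames 1654344–1672325) with 2609 frames into that block.
The block's first minute is 1800 frames and the rest 1798 each; 2609 frames reaches minute 1, so 92 × 18 + 1 × 2 = 1658 labels have been skipped so far.
Adding those back, label number 1656953 + 1658 = 1658611 at 30 labels/s is 55287 s + 1 f = 15 h 21 min 27 s frame 1, i.e. 15:21:27;01.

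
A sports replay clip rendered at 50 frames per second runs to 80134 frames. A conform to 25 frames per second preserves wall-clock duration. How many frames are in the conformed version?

40067 frames

Target frames = source frames × (target rate / source rate) = 80134 × (25)/(50) = 80134 × 1/2 = 40067.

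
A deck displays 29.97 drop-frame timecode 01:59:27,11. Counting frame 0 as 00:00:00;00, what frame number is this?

214805

Complete 10-minute blocks: 11, each 17982 frames → 197802.
Remaining 9 whole minutes in the current block: 1800 + 8 × 1798 = 16184 frames.
Within the current minute: 27 × 30 + 11 − 2 = 819 (labels ;00/;01 skipped at this minute). Total = 197802 + 16184 + 819 = 214805.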